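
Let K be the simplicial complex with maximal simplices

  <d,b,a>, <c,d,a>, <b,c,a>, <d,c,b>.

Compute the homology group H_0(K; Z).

H_0 = Z.

Order the vertices as a < b < c < d. Listing each simplex with vertices in this order, K has dimension 2 with simplices:

  0-simplices (4): a, b, c, d
  1-simplices (6): ab, ac, ad, bc, bd, cd
  2-simplices (4): abc, abd, acd, bcd

giving chain groups C_0 ≅ Z^4, C_1 ≅ Z^6, C_2 ≅ Z^4.

The boundary map ∂_1: C_1 → C_0 sends each edge [p,q] (with p < q) to q − p. For instance
  ∂bc = c − b.
The resulting 4×6 matrix has rank 3, and its Smith normal form has invariant factors (1,1,1).

Boundary ∂_2: C_2 → C_1 acts by ∂[p,q,r] = [q,r] − [p,r] + [p,q]. For instance
  ∂bcd = cd − bd + bc,
  ∂abd = bd − ad + ab.
As a 6×4 matrix over Z this has rank 3, with invariant factors (1,1,1).

Now H_k = ker ∂_k / im ∂_{k+1}, so:

  H_0: rank C_0 − rank ∂_1 = 4 − 3 = 1, and the invariant factors of ∂_1 are all 1, so H_0 ≅ Z.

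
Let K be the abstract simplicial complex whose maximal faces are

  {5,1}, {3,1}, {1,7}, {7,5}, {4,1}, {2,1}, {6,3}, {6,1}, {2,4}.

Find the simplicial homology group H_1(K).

H_1 ≅ Z^3.

We work with the vertex ordering 1 < 2 < 3 < 4 < 5 < 6 < 7. The simplices of K, each written with vertices in increasing order, are:

  0-simplices (7): [1], [2], [3], [4], [5], [6], [7]
  1-simplices (9): [1,2], [1,3], [1,4], [1,5], [1,6], [1,7], [2,4], [3,6], [5,7]

so the chain groups are C_0 ≅ Z^7, C_1 ≅ Z^9.

∂_1: C_1 → C_0 maps an edge to its endpoints' difference, ∂[p,q] = q − p.
As a 7×9 matrix over Z this has rank 6, with invariant factors (1,1,1,1,1,1).

Computing H_k = (kernel of ∂_k) / (image of ∂_{k+1}):

  H_1: rank ker ∂_1 − rank ∂_2 = (9 − 6) − 0 = 3, and there is no ∂_2, so H_1 ≅ Z^3.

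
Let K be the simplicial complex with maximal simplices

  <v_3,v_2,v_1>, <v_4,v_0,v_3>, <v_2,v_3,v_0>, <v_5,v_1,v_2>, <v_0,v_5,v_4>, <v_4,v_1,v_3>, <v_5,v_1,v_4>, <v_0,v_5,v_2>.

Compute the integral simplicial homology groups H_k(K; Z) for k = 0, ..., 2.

H_0 = Z,  H_1 = 0,  H_2 = Z.

Fix the vertex order v_0 < v_1 < v_2 < v_3 < v_4 < v_5 and write every simplex with vertices in increasing order. Then dim K = 2 and the simplices of K are:

  0-simplices (6): [v_0], [v_1], [v_2], [v_3], [v_4], [v_5]
  1-simplices (12): [v_0,v_2], [v_0,v_3], [v_0,v_4], [v_0,v_5], [v_1,v_2], [v_1,v_3], [v_1,v_4], [v_1,v_5], [v_2,v_3], [v_2,v_5], [v_3,v_4], [v_4,v_5]
  2-simplices (8): [v_0,v_2,v_3], [v_0,v_2,v_5], [v_0,v_3,v_4], [v_0,v_4,v_5], [v_1,v_2,v_3], [v_1,v_2,v_5], [v_1,v_3,v_4], [v_1,v_4,v_5]

so the chain groups are C_0 ≅ Z^6, C_1 ≅ Z^12, C_2 ≅ Z^8.

The boundary map ∂_1: C_1 → C_0 sends each edge [p,q] (with p < q) to q − p.
The resulting 6×12 matrix has rank 5, and its Smith normal form has invariant factors (1,1,1,1,1).

The boundary map ∂_2: C_2 → C_1 sends each 2-simplex [p,q,r] to [q,r] − [p,r] + [p,q]. For instance
  ∂[v_0,v_2,v_5] = [v_2,v_5] − [v_0,v_5] + [v_0,v_2],
  ∂[v_0,v_4,v_5] = [v_4,v_5] − [v_0,v_5] + [v_0,v_4].
The 12×8 boundary matrix has rank 7 and Smith normal form diag(1,1,1,1,1,1,1).

From H_k ≅ ker(∂_k) / im(∂_{k+1}) we obtain:

  H_0: rank C_0 − rank ∂_1 = 6 − 5 = 1, and the invariant factors of ∂_1 are all 1, so H_0 = Z.
  H_1: rank ker ∂_1 − rank ∂_2 = (12 − 5) − 7 = 0, and the invariant factors of ∂_2 are all 1, so H_1 = 0.
  H_2: rank ker ∂_2 − rank ∂_3 = (8 − 7) − 0 = 1, and there is no ∂_3, so H_2 = Z.

As a check, the Euler characteristic is 6 − 12 + 8 = 2, which agrees with 1 − 0 + 1 = 2.
(K is a triangulation of the 2-sphere S^2.)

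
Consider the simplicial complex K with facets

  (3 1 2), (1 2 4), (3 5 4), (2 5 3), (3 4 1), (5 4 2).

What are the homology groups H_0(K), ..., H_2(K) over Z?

H_0 ≅ Z,  H_1 = 0,  H_2 ≅ Z.

K has 5 vertices, 9 edges, 6 triangles.
rank ∂_0 = 0, rank ∂_1 = 4 ⇒ b_0 = 5 − 0 − 4 = 1; all invariant factors of ∂_1 are 1 so no torsion. So H_0 ≅ Z.
rank ∂_1 = 4, rank ∂_2 = 5 ⇒ b_1 = 9 − 4 − 5 = 0; all invariant factors of ∂_2 are 1 so no torsion. So H_1 ≅ 0.
rank ∂_2 = 5, rank ∂_3 = 0 ⇒ b_2 = 6 − 5 − 0 = 1. So H_2 ≅ Z.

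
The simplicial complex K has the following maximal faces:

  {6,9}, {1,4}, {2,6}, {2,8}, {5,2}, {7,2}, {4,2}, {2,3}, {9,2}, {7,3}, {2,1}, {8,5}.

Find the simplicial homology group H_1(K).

H_1 ≅ Z^4.

Take the total order 1 < 2 < 3 < 4 < 5 < 6 < 7 < 8 < 9 on the vertex set. Then K (dimension 1) consists of the simplices:

  0-simplices (9): [1], [2], [3], [4], [5], [6], [7], [8], [9]
  1-simplices (12): [1,2], [1,4], [2,3], [2,4], [2,5], [2,6], [2,7], [2,8], [2,9], [3,7], [5,8], [6,9]

so the chain groups are C_0 ≅ Z^9, C_1 ≅ Z^12.

Boundary ∂_1: C_1 → C_0 is given by ∂[p,q] = [q] − [p].
The 9×12 boundary matrix has rank 8 and Smith normal form diag(1,1,1,1,1,1,1,1).

From H_k ≅ ker(∂_k) / im(∂_{k+1}) we obtain:

  H_1: rank ker ∂_1 − rank ∂_2 = (12 − 8) − 0 = 4, and there is no ∂_2, so H_1 ≅ Z^4.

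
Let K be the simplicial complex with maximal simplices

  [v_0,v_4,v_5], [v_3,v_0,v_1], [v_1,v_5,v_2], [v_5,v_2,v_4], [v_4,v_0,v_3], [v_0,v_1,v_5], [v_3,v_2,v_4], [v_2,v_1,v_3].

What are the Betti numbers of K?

b_0 = 1, b_1 = 0, b_2 = 1.

K has 6 vertices, 12 edges, 8 triangles.
rank ∂_0 = 0, rank ∂_1 = 5 ⇒ b_0 = 6 − 0 − 5 = 1; all invariant factors of ∂_1 are 1 so no torsion. So H_0 ≅ Z.
rank ∂_1 = 5, rank ∂_2 = 7 ⇒ b_1 = 12 − 5 − 7 = 0; all invariant factors of ∂_2 are 1 so no torsion. So H_1 ≅ 0.
rank ∂_2 = 7, rank ∂_3 = 0 ⇒ b_2 = 8 − 7 − 0 = 1. So H_2 ≅ Z.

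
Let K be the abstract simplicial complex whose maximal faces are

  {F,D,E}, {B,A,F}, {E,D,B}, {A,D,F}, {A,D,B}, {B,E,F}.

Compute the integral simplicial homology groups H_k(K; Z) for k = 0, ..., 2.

Order the vertices as A < B < D < E < F. Listing each simplex with vertices in this order, K has dimension 2 with simplices:

  0-simplices (5): A, B, D, E, F
  1-simplices (9): AB, AD, AF, BD, BE, BF, DE, DF, EF
  2-simplices (6): ABD, ABF, ADF, BDE, BEF, DEF

so the chain groups are C_0 ≅ Z^5, C_1 ≅ Z^9, C_2 ≅ Z^6.

The boundary map ∂_1: C_1 → C_0 maps an edge to its endpoints' difference, ∂[p,q] = q − p. For instance
  ∂DF = F − D.
The 5×9 boundary matrix has rank 4 and Smith normal form diag(1,1,1,1).

Boundary ∂_2: C_2 → C_1 maps a triangle to the signed sum of its edges. For instance
  ∂ABD = BD − AD + AB,
  ∂ADF = DF − AF + AD.
The 9×6 boundary matrix has rank 5 and Smith normal form diag(1,1,1,1,1).

Now H_k = ker ∂_k / im ∂_{k+1}, so:

  H_0: rank C_0 − rank ∂_1 = 5 − 4 = 1, and the invariant factors of ∂_1 are all 1, so H_0 ≅ Z.
  H_1: rank ker ∂_1 − rank ∂_2 = (9 − 4) − 5 = 0, and the invariant factors of ∂_2 are all 1, so H_1 ≅ 0.
  H_2: rank ker ∂_2 − rank ∂_3 = (6 − 5) − 0 = 1, and there is no ∂_3, so H_2 ≅ Z.

H_0 ≅ Z,  H_1 = 0,  H_2 ≅ Z.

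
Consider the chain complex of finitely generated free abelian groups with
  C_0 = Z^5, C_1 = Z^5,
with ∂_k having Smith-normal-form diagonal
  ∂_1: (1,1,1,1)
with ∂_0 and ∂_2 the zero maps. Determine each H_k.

H_0 ≅ Z,  H_1 ≅ Z.

H_0: b_0 = 5 − 0 − 4 = 1; torsion from ∂_1 factors > 1: none. So H_0 ≅ Z.
H_1: b_1 = 5 − 4 − 0 = 1; torsion from ∂_2 factors > 1: none. So H_1 ≅ Z.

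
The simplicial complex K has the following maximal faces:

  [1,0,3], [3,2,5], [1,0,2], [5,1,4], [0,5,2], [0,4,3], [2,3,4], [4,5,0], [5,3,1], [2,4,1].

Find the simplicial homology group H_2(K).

Take the total order 0 < 1 < 2 < 3 < 4 < 5 on the vertex set. Then K (dimension 2) consists of the simplices:

  0-simplices (6): [0], [1], [2], [3], [4], [5]
  1-simplices (15): [0,1], [0,2], [0,3], [0,4], [0,5], [1,2], [1,3], [1,4], [1,5], [2,3], [2,4], [2,5], [3,4], [3,5], [4,5]
  2-simplices (10): [0,1,2], [0,1,3], [0,2,5], [0,3,4], [0,4,5], [1,2,4], [1,3,5], [1,4,5], [2,3,4], [2,3,5]

giving chain groups C_0 ≅ Z^6, C_1 ≅ Z^15, C_2 ≅ Z^10.

Boundary ∂_1: C_1 → C_0 is given by ∂[p,q] = [q] − [p]. For instance
  ∂[0,2] = [2] − [0].
The 6×15 boundary matrix has rank 5 and Smith normal form diag(1,1,1,1,1).

∂_2: C_2 → C_1 acts by ∂[p,q,r] = [q,r] − [p,r] + [p,q]. For instance
  ∂[2,3,5] = [3,5] − [2,5] + [2,3],
  ∂[1,3,5] = [3,5] − [1,5] + [1,3].
The resulting 15×10 matrix has rank 10, and its Smith normal form has invariant factors (1,1,1,1,1,1,1,1,1,2).

Now H_k = ker ∂_k / im ∂_{k+1}, so:

  H_2: rank ker ∂_2 − rank ∂_3 = (10 − 10) − 0 = 0, and there is no ∂_3, so H_2 = 0.

(K is a triangulation of the real projective plane RP^2.)

H_2 = 0.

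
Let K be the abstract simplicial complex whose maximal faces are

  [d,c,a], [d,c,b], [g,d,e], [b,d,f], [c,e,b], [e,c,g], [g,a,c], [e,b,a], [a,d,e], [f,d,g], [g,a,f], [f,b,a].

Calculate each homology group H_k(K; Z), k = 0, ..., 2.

Take the total order a < b < c < d < e < f < g on the vertex set. Then K (dimension 2) consists of the simplices:

  0-simplices (7): a, b, c, d, e, f, g
  1-simplices (18): ab, ac, ad, ae, af, ag, bc, bd, be, bf, cd, ce, cg, de, df, dg, eg, fg
  2-simplices (12): abe, abf, acd, acg, ade, afg, bcd, bce, bdf, ceg, deg, dfg

Hence C_0 ≅ Z^7, C_1 ≅ Z^18, C_2 ≅ Z^12.

∂_1: C_1 → C_0 sends each edge [p,q] (with p < q) to q − p.
As a 7×18 matrix over Z this has rank 6, with invariant factors (1,1,1,1,1,1).

The boundary map ∂_2: C_2 → C_1 maps a triangle to the signed sum of its edges. For instance
  ∂abe = be − ae + ab,
  ∂deg = eg − dg + de.
This gives a 18×12 integer matrix of rank 12; reducing to Smith normal form yields diagonal entries (1,1,1,1,1,1,1,1,1,1,1,2).

From H_k ≅ ker(∂_k) / im(∂_{k+1}) we obtain:

  H_0: rank C_0 − rank ∂_1 = 7 − 6 = 1, and the invariant factors of ∂_1 are all 1, so H_0 = Z.
  H_1: rank ker ∂_1 − rank ∂_2 = (18 − 6) − 12 = 0, and ∂_2 has invariant factor 2 > 1, so H_1 = Z/2.
  H_2: rank ker ∂_2 − rank ∂_3 = (12 − 12) − 0 = 0, and there is no ∂_3, so H_2 = 0.

As a check, the Euler characteristic is 7 − 18 + 12 = 1, which agrees with 1 − 0 + 0 = 1.

H_0 ≅ Z,  H_1 ≅ Z/2,  H_2 = 0.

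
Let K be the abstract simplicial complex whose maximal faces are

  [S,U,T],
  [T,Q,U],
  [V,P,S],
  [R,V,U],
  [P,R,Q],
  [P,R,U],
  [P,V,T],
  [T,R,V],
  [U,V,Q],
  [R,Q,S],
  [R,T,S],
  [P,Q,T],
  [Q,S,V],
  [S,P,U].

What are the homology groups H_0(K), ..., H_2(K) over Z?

H_0 = Z,  H_1 = Z^2,  H_2 = Z.

Take the total order P < Q < R < S < T < U < V on the vertex set. Then K (dimension 2) consists of the simplices:

  0-simplices (7): P, Q, R, S, T, U, V
  1-simplices (21): PQ, PR, PS, PT, PU, PV, QR, QS, QT, QU, QV, RS, RT, RU, RV, ST, SU, SV, TU, TV, UV
  2-simplices (14): PQR, PQT, PRU, PSU, PSV, PTV, QRS, QSV, QTU, QUV, RST, RTV, RUV, STU

so the chain groups are C_0 ≅ Z^7, C_1 ≅ Z^21, C_2 ≅ Z^14.

The boundary map ∂_1: C_1 → C_0 is given by ∂[p,q] = [q] − [p].
The 7×21 boundary matrix has rank 6 and Smith normal form diag(1,1,1,1,1,1).

Boundary ∂_2: C_2 → C_1 sends each 2-simplex [p,q,r] to [q,r] − [p,r] + [p,q]. For instance
  ∂PTV = TV − PV + PT,
  ∂QTU = TU − QU + QT.
As a 21×14 matrix over Z this has rank 13, with invariant factors (1,1,1,1,1,1,1,1,1,1,1,1,1).

From H_k ≅ ker(∂_k) / im(∂_{k+1}) we obtain:

  H_0: rank C_0 − rank ∂_1 = 7 − 6 = 1, and the invariant factors of ∂_1 are all 1, so H_0 ≅ Z.
  H_1: rank ker ∂_1 − rank ∂_2 = (21 − 6) − 13 = 2, and the invariant factors of ∂_2 are all 1, so H_1 ≅ Z^2.
  H_2: rank ker ∂_2 − rank ∂_3 = (14 − 13) − 0 = 1, and there is no ∂_3, so H_2 ≅ Z.

(K is a triangulation of the torus T^2.)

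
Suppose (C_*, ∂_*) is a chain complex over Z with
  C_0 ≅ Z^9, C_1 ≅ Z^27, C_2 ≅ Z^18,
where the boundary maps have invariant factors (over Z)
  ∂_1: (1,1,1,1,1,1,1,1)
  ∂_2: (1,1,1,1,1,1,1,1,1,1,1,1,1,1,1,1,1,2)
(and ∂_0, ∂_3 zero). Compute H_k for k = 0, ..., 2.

H_0 ≅ Z,  H_1 ≅ Z ⊕ Z/2,  H_2 = 0.

H_0: b_0 = 9 − 0 − 8 = 1; torsion from ∂_1 factors > 1: none. So H_0 ≅ Z.
H_1: b_1 = 27 − 8 − 18 = 1; torsion from ∂_2 factors > 1: [2]. So H_1 ≅ Z ⊕ Z/2.
H_2: b_2 = 18 − 18 − 0 = 0; torsion from ∂_3 factors > 1: none. So H_2 ≅ 0.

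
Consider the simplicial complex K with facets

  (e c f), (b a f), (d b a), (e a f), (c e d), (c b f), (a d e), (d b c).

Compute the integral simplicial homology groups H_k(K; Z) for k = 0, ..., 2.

We work with the vertex ordering a < b < c < d < e < f. The simplices of K, each written with vertices in increasing order, are:

  0-simplices (6): a, b, c, d, e, f
  1-simplices (12): ab, ad, ae, af, bc, bd, bf, cd, ce, cf, de, ef
  2-simplices (8): abd, abf, ade, aef, bcd, bcf, cde, cef

giving chain groups C_0 ≅ Z^6, C_1 ≅ Z^12, C_2 ≅ Z^8.

∂_1: C_1 → C_0 sends each edge [p,q] (with p < q) to q − p. For instance
  ∂ef = f − e.
The 6×12 boundary matrix has rank 5 and Smith normal form diag(1,1,1,1,1).

The boundary map ∂_2: C_2 → C_1 acts by ∂[p,q,r] = [q,r] − [p,r] + [p,q]. For instance
  ∂ade = de − ae + ad,
  ∂abd = bd − ad + ab.
As a 12×8 matrix over Z this has rank 7, with invariant factors (1,1,1,1,1,1,1).

Computing H_k = (kernel of ∂_k) / (image of ∂_{k+1}):

  H_0: rank C_0 − rank ∂_1 = 6 − 5 = 1, and the invariant factors of ∂_1 are all 1, so H_0 ≅ Z.
  H_1: rank ker ∂_1 − rank ∂_2 = (12 − 5) − 7 = 0, and the invariant factors of ∂_2 are all 1, so H_1 ≅ 0.
  H_2: rank ker ∂_2 − rank ∂_3 = (8 − 7) − 0 = 1, and there is no ∂_3, so H_2 ≅ Z.

(K is a triangulation of the 2-sphere S^2.)

H_0 = Z,  H_1 = 0,  H_2 = Z.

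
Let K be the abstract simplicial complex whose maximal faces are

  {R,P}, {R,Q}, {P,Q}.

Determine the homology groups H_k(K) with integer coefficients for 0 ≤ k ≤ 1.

We work with the vertex ordering P < Q < R. The simplices of K, each written with vertices in increasing order, are:

  0-simplices (3): P, Q, R
  1-simplices (3): PQ, PR, QR

giving chain groups C_0 ≅ Z^3, C_1 ≅ Z^3.

∂_1: C_1 → C_0 is given by ∂[p,q] = [q] − [p]. For instance
  ∂PR = R − P.
The 3×3 boundary matrix has rank 2 and Smith normal form diag(1,1).

From H_k ≅ ker(∂_k) / im(∂_{k+1}) we obtain:

  H_0: rank C_0 − rank ∂_1 = 3 − 2 = 1, and the invariant factors of ∂_1 are all 1, so H_0 ≅ Z.
  H_1: rank ker ∂_1 − rank ∂_2 = (3 − 2) − 0 = 1, and there is no ∂_2, so H_1 ≅ Z.

H_0 ≅ Z,  H_1 ≅ Z.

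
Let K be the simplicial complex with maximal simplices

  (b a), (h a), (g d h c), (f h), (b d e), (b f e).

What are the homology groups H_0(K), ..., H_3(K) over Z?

Order the vertices as a < b < c < d < e < f < g < h. Listing each simplex with vertices in this order, K has dimension 3 with simplices:

  0-simplices (8): a, b, c, d, e, f, g, h
  1-simplices (14): ab, ah, bd, be, bf, cd, cg, ch, de, dg, dh, ef, fh, gh
  2-simplices (6): bde, bef, cdg, cdh, cgh, dgh
  3-simplices (1): cdgh

giving chain groups C_0 ≅ Z^8, C_1 ≅ Z^14, C_2 ≅ Z^6, C_3 ≅ Z^1.

The boundary map ∂_1: C_1 → C_0 maps an edge to its endpoints' difference, ∂[p,q] = q − p. For instance
  ∂gh = h − g.
The 8×14 boundary matrix has rank 7 and Smith normal form diag(1,1,1,1,1,1,1).

Boundary ∂_2: C_2 → C_1 maps a triangle to the signed sum of its edges. For instance
  ∂cgh = gh − ch + cg,
  ∂cdg = dg − cg + cd.
As a 14×6 matrix over Z this has rank 5, with invariant factors (1,1,1,1,1).

Boundary ∂_3: C_3 → C_2 sends each 3-simplex σ to the alternating sum Σ_i (−1)^i (σ with its i-th vertex removed). For instance
  ∂cdgh = dgh − cgh + cdh − cdg.
The resulting 6×1 matrix has rank 1, and its Smith normal form has invariant factors (1).

Reading off H_k = ker ∂_k / im ∂_{k+1}:

  H_0: rank C_0 − rank ∂_1 = 8 − 7 = 1, and the invariant factors of ∂_1 are all 1, so H_0 ≅ Z.
  H_1: rank ker ∂_1 − rank ∂_2 = (14 − 7) − 5 = 2, and the invariant factors of ∂_2 are all 1, so H_1 ≅ Z^2.
  H_2: rank ker ∂_2 − rank ∂_3 = (6 − 5) − 1 = 0, and the invariant factors of ∂_3 are all 1, so H_2 ≅ 0.
  H_3: rank ker ∂_3 − rank ∂_4 = (1 − 1) − 0 = 0, and there is no ∂_4, so H_3 ≅ 0.

H_0 = Z,  H_1 = Z^2,  H_2 = 0,  H_3 = 0.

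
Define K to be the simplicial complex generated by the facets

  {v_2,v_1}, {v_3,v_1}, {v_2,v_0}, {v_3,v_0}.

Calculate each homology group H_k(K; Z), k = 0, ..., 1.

Take the total order v_0 < v_1 < v_2 < v_3 on the vertex set. Then K (dimension 1) consists of the simplices:

  0-simplices (4): [v_0], [v_1], [v_2], [v_3]
  1-simplices (4): [v_0,v_2], [v_0,v_3], [v_1,v_2], [v_1,v_3]

so the chain groups are C_0 ≅ Z^4, C_1 ≅ Z^4.

The boundary map ∂_1: C_1 → C_0 maps an edge to its endpoints' difference, ∂[p,q] = q − p. For instance
  ∂[v_0,v_3] = [v_3] − [v_0].
The resulting 4×4 matrix has rank 3, and its Smith normal form has invariant factors (1,1,1).

Computing H_k = (kernel of ∂_k) / (image of ∂_{k+1}):

  H_0: rank C_0 − rank ∂_1 = 4 − 3 = 1, and the invariant factors of ∂_1 are all 1, so H_0 = Z.
  H_1: rank ker ∂_1 − rank ∂_2 = (4 − 3) − 0 = 1, and there is no ∂_2, so H_1 = Z.

As a check, the Euler characteristic is 4 − 4 = 0, which agrees with 1 − 1 = 0.

H_0 ≅ Z,  H_1 ≅ Z.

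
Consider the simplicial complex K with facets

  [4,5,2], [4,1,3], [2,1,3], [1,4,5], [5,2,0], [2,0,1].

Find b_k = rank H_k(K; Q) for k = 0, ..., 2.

Take the total order 0 < 1 < 2 < 3 < 4 < 5 on the vertex set. Then K (dimension 2) consists of the simplices:

  0-simplices (6): [0], [1], [2], [3], [4], [5]
  1-simplices (12): [0,1], [0,2], [0,5], [1,2], [1,3], [1,4], [1,5], [2,3], [2,4], [2,5], [3,4], [4,5]
  2-simplices (6): [0,1,2], [0,2,5], [1,2,3], [1,3,4], [1,4,5], [2,4,5]

giving chain groups C_0 ≅ Z^6, C_1 ≅ Z^12, C_2 ≅ Z^6.

Boundary ∂_1: C_1 → C_0 sends each edge [p,q] (with p < q) to q − p. For instance
  ∂[0,2] = [2] − [0].
This gives a 6×12 integer matrix of rank 5; reducing to Smith normal form yields diagonal entries (1,1,1,1,1).

∂_2: C_2 → C_1 acts by ∂[p,q,r] = [q,r] − [p,r] + [p,q]. For instance
  ∂[1,2,3] = [2,3] − [1,3] + [1,2],
  ∂[2,4,5] = [4,5] − [2,5] + [2,4].
This gives a 12×6 integer matrix of rank 6; reducing to Smith normal form yields diagonal entries (1,1,1,1,1,1).

Computing H_k = (kernel of ∂_k) / (image of ∂_{k+1}):

  H_0: rank C_0 − rank ∂_1 = 6 − 5 = 1, and the invariant factors of ∂_1 are all 1, so H_0 ≅ Z.
  H_1: rank ker ∂_1 − rank ∂_2 = (12 − 5) − 6 = 1, and the invariant factors of ∂_2 are all 1, so H_1 ≅ Z.
  H_2: rank ker ∂_2 − rank ∂_3 = (6 − 6) − 0 = 0, and there is no ∂_3, so H_2 ≅ 0.

Hence the Betti numbers are b_0 = 1, b_1 = 1, b_2 = 0.

b_0 = 1, b_1 = 1, b_2 = 0.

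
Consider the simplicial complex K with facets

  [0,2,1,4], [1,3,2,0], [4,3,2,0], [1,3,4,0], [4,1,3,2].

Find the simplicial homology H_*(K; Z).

Order the vertices as 0 < 1 < 2 < 3 < 4. Listing each simplex with vertices in this order, K has dimension 3 with simplices:

  0-simplices (5): [0], [1], [2], [3], [4]
  1-simplices (10): [0,1], [0,2], [0,3], [0,4], [1,2], [1,3], [1,4], [2,3], [2,4], [3,4]
  2-simplices (10): [0,1,2], [0,1,3], [0,1,4], [0,2,3], [0,2,4], [0,3,4], [1,2,3], [1,2,4], [1,3,4], [2,3,4]
  3-simplices (5): [0,1,2,3], [0,1,2,4], [0,1,3,4], [0,2,3,4], [1,2,3,4]

so the chain groups are C_0 ≅ Z^5, C_1 ≅ Z^10, C_2 ≅ Z^10, C_3 ≅ Z^5.

The boundary map ∂_1: C_1 → C_0 is given by ∂[p,q] = [q] − [p].
This gives a 5×10 integer matrix of rank 4; reducing to Smith normal form yields diagonal entries (1,1,1,1).

∂_2: C_2 → C_1 acts by ∂[p,q,r] = [q,r] − [p,r] + [p,q]. For instance
  ∂[0,2,3] = [2,3] − [0,3] + [0,2],
  ∂[1,2,3] = [2,3] − [1,3] + [1,2].
The resulting 10×10 matrix has rank 6, and its Smith normal form has invariant factors (1,1,1,1,1,1).

∂_3: C_3 → C_2 sends each 3-simplex σ to the alternating sum Σ_i (−1)^i (σ with its i-th vertex removed). For instance
  ∂[1,2,3,4] = [2,3,4] − [1,3,4] + [1,2,4] − [1,2,3],
  ∂[0,1,3,4] = [1,3,4] − [0,3,4] + [0,1,4] − [0,1,3].
The resulting 10×5 matrix has rank 4, and its Smith normal form has invariant factors (1,1,1,1).

From H_k ≅ ker(∂_k) / im(∂_{k+1}) we obtain:

  H_0: rank C_0 − rank ∂_1 = 5 − 4 = 1, and the invariant factors of ∂_1 are all 1, so H_0 ≅ Z.
  H_1: rank ker ∂_1 − rank ∂_2 = (10 − 4) − 6 = 0, and the invariant factors of ∂_2 are all 1, so H_1 ≅ 0.
  H_2: rank ker ∂_2 − rank ∂_3 = (10 − 6) − 4 = 0, and the invariant factors of ∂_3 are all 1, so H_2 ≅ 0.
  H_3: rank ker ∂_3 − rank ∂_4 = (5 − 4) − 0 = 1, and there is no ∂_4, so H_3 ≅ Z.

H_0 = Z,  H_1 = 0,  H_2 = 0,  H_3 = Z.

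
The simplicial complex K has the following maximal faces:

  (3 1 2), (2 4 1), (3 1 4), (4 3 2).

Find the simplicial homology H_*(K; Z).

We work with the vertex ordering 1 < 2 < 3 < 4. The simplices of K, each written with vertices in increasing order, are:

  0-simplices (4): [1], [2], [3], [4]
  1-simplices (6): [1,2], [1,3], [1,4], [2,3], [2,4], [3,4]
  2-simplices (4): [1,2,3], [1,2,4], [1,3,4], [2,3,4]

so the chain groups are C_0 ≅ Z^4, C_1 ≅ Z^6, C_2 ≅ Z^4.

Boundary ∂_1: C_1 → C_0 sends each edge [p,q] (with p < q) to q − p. For instance
  ∂[2,3] = [3] − [2].
The resulting 4×6 matrix has rank 3, and its Smith normal form has invariant factors (1,1,1).

∂_2: C_2 → C_1 maps a triangle to the signed sum of its edges. For instance
  ∂[1,2,4] = [2,4] − [1,4] + [1,2],
  ∂[1,3,4] = [3,4] − [1,4] + [1,3].
This gives a 6×4 integer matrix of rank 3; reducing to Smith normal form yields diagonal entries (1,1,1).

Now H_k = ker ∂_k / im ∂_{k+1}, so:

  H_0: rank C_0 − rank ∂_1 = 4 − 3 = 1, and the invariant factors of ∂_1 are all 1, so H_0 = Z.
  H_1: rank ker ∂_1 − rank ∂_2 = (6 − 3) − 3 = 0, and the invariant factors of ∂_2 are all 1, so H_1 = 0.
  H_2: rank ker ∂_2 − rank ∂_3 = (4 − 3) − 0 = 1, and there is no ∂_3, so H_2 = Z.

H_0 = Z,  H_1 = 0,  H_2 = Z.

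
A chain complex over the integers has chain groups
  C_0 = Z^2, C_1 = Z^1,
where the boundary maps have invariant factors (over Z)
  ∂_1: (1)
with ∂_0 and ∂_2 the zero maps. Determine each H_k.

H_0 = Z,  H_1 = 0.

H_0: b_0 = 2 − 0 − 1 = 1; torsion from ∂_1 factors > 1: none. So H_0 = Z.
H_1: b_1 = 1 − 1 − 0 = 0; torsion from ∂_2 factors > 1: none. So H_1 = 0.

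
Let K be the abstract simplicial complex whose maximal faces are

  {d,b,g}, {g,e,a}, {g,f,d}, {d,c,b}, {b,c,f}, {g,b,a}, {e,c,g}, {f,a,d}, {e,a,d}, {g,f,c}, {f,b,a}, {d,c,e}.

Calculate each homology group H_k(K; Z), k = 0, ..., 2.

H_0 = Z,  H_1 = Z/2Z,  H_2 = 0.

Take the total order a < b < c < d < e < f < g on the vertex set. Then K (dimension 2) consists of the simplices:

  0-simplices (7): a, b, c, d, e, f, g
  1-simplices (18): ab, ad, ae, af, ag, bc, bd, bf, bg, cd, ce, cf, cg, de, df, dg, eg, fg
  2-simplices (12): abf, abg, ade, adf, aeg, bcd, bcf, bdg, cde, ceg, cfg, dfg

so the chain groups are C_0 ≅ Z^7, C_1 ≅ Z^18, C_2 ≅ Z^12.

The boundary map ∂_1: C_1 → C_0 is given by ∂[p,q] = [q] − [p]. For instance
  ∂ab = b − a.
This gives a 7×18 integer matrix of rank 6; reducing to Smith normal form yields diagonal entries (1,1,1,1,1,1).

The boundary map ∂_2: C_2 → C_1 sends each 2-simplex [p,q,r] to [q,r] − [p,r] + [p,q]. For instance
  ∂dfg = fg − dg + df,
  ∂aeg = eg − ag + ae.
The 18×12 boundary matrix has rank 12 and Smith normal form diag(1,1,1,1,1,1,1,1,1,1,1,2).

Computing H_k = (kernel of ∂_k) / (image of ∂_{k+1}):

  H_0: rank C_0 − rank ∂_1 = 7 − 6 = 1, and the invariant factors of ∂_1 are all 1, so H_0 ≅ Z.
  H_1: rank ker ∂_1 − rank ∂_2 = (18 − 6) − 12 = 0, and ∂_2 has invariant factor 2 > 1, so H_1 ≅ Z/2Z.
  H_2: rank ker ∂_2 − rank ∂_3 = (12 − 12) − 0 = 0, and there is no ∂_3, so H_2 ≅ 0.

As a check, the Euler characteristic is 7 − 18 + 12 = 1, which agrees with 1 − 0 + 0 = 1.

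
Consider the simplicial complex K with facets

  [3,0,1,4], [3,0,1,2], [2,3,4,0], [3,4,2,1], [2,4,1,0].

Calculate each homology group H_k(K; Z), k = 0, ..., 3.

H_0 ≅ Z,  H_1 = 0,  H_2 = 0,  H_3 ≅ Z.

Order the vertices as 0 < 1 < 2 < 3 < 4. Listing each simplex with vertices in this order, K has dimension 3 with simplices:

  0-simplices (5): [0], [1], [2], [3], [4]
  1-simplices (10): [0,1], [0,2], [0,3], [0,4], [1,2], [1,3], [1,4], [2,3], [2,4], [3,4]
  2-simplices (10): [0,1,2], [0,1,3], [0,1,4], [0,2,3], [0,2,4], [0,3,4], [1,2,3], [1,2,4], [1,3,4], [2,3,4]
  3-simplices (5): [0,1,2,3], [0,1,2,4], [0,1,3,4], [0,2,3,4], [1,2,3,4]

giving chain groups C_0 ≅ Z^5, C_1 ≅ Z^10, C_2 ≅ Z^10, C_3 ≅ Z^5.

Boundary ∂_1: C_1 → C_0 sends each edge [p,q] (with p < q) to q − p.
The 5×10 boundary matrix has rank 4 and Smith normal form diag(1,1,1,1).

Boundary ∂_2: C_2 → C_1 acts by ∂[p,q,r] = [q,r] − [p,r] + [p,q]. For instance
  ∂[0,1,2] = [1,2] − [0,2] + [0,1],
  ∂[1,2,3] = [2,3] − [1,3] + [1,2].
The resulting 10×10 matrix has rank 6, and its Smith normal form has invariant factors (1,1,1,1,1,1).

Boundary ∂_3: C_3 → C_2 sends each 3-simplex σ to the alternating sum Σ_i (−1)^i (σ with its i-th vertex removed). For instance
  ∂[0,1,2,3] = [1,2,3] − [0,2,3] + [0,1,3] − [0,1,2],
  ∂[0,1,2,4] = [1,2,4] − [0,2,4] + [0,1,4] − [0,1,2].
The resulting 10×5 matrix has rank 4, and its Smith normal form has invariant factors (1,1,1,1).

Reading off H_k = ker ∂_k / im ∂_{k+1}:

  H_0: rank C_0 − rank ∂_1 = 5 − 4 = 1, and the invariant factors of ∂_1 are all 1, so H_0 ≅ Z.
  H_1: rank ker ∂_1 − rank ∂_2 = (10 − 4) − 6 = 0, and the invariant factors of ∂_2 are all 1, so H_1 ≅ 0.
  H_2: rank ker ∂_2 − rank ∂_3 = (10 − 6) − 4 = 0, and the invariant factors of ∂_3 are all 1, so H_2 ≅ 0.
  H_3: rank ker ∂_3 − rank ∂_4 = (5 − 4) − 0 = 1, and there is no ∂_4, so H_3 ≅ Z.

(K is a triangulation of the 3-sphere S^3.)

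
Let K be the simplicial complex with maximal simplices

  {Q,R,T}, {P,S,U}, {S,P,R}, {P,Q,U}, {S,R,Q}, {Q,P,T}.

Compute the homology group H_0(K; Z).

H_0 ≅ Z.

Take the total order P < Q < R < S < T < U on the vertex set. Then K (dimension 2) consists of the simplices:

  0-simplices (6): P, Q, R, S, T, U
  1-simplices (12): PQ, PR, PS, PT, PU, QR, QS, QT, QU, RS, RT, SU
  2-simplices (6): PQT, PQU, PRS, PSU, QRS, QRT

so the chain groups are C_0 ≅ Z^6, C_1 ≅ Z^12, C_2 ≅ Z^6.

∂_1: C_1 → C_0 sends each edge [p,q] (with p < q) to q − p. For instance
  ∂QR = R − Q.
The resulting 6×12 matrix has rank 5, and its Smith normal form has invariant factors (1,1,1,1,1).

The boundary map ∂_2: C_2 → C_1 sends each 2-simplex [p,q,r] to [q,r] − [p,r] + [p,q]. For instance
  ∂PQT = QT − PT + PQ,
  ∂QRT = RT − QT + QR.
As a 12×6 matrix over Z this has rank 6, with invariant factors (1,1,1,1,1,1).

From H_k ≅ ker(∂_k) / im(∂_{k+1}) we obtain:

  H_0: rank C_0 − rank ∂_1 = 6 − 5 = 1, and the invariant factors of ∂_1 are all 1, so H_0 ≅ Z.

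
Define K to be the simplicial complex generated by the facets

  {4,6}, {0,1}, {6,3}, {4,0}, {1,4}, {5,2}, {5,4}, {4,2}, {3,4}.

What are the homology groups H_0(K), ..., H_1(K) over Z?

Fix the vertex order 0 < 1 < 2 < 3 < 4 < 5 < 6 and write every simplex with vertices in increasing order. Then dim K = 1 and the simplices of K are:

  0-simplices (7): [0], [1], [2], [3], [4], [5], [6]
  1-simplices (9): [0,1], [0,4], [1,4], [2,4], [2,5], [3,4], [3,6], [4,5], [4,6]

giving chain groups C_0 ≅ Z^7, C_1 ≅ Z^9.

The boundary map ∂_1: C_1 → C_0 is given by ∂[p,q] = [q] − [p]. For instance
  ∂[0,1] = [1] − [0].
The resulting 7×9 matrix has rank 6, and its Smith normal form has invariant factors (1,1,1,1,1,1).

Now H_k = ker ∂_k / im ∂_{k+1}, so:

  H_0: rank C_0 − rank ∂_1 = 7 − 6 = 1, and the invariant factors of ∂_1 are all 1, so H_0 = Z.
  H_1: rank ker ∂_1 − rank ∂_2 = (9 − 6) − 0 = 3, and there is no ∂_2, so H_1 = Z^3.

H_0 ≅ Z,  H_1 ≅ Z^3.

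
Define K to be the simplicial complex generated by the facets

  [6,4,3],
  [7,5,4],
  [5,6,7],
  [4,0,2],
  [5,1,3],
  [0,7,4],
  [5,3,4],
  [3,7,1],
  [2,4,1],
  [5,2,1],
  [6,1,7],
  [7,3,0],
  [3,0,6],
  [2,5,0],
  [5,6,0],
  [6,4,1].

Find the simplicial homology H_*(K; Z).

H_0 ≅ Z,  H_1 ≅ Z^2,  H_2 ≅ Z.

We work with the vertex ordering 0 < 1 < 2 < 3 < 4 < 5 < 6 < 7. The simplices of K, each written with vertices in increasing order, are:

  0-simplices (8): [0], [1], [2], [3], [4], [5], [6], [7]
  1-simplices (24): (24 of them)
  2-simplices (16): [0,2,4], [0,2,5], [0,3,6], [0,3,7], [0,4,7], [0,5,6], [1,2,4], [1,2,5], [1,3,5], [1,3,7], [1,4,6], [1,6,7], [3,4,5], [3,4,6], [4,5,7], [5,6,7]

Hence C_0 ≅ Z^8, C_1 ≅ Z^24, C_2 ≅ Z^16.

∂_1: C_1 → C_0 maps an edge to its endpoints' difference, ∂[p,q] = q − p.
The 8×24 boundary matrix has rank 7 and Smith normal form diag(1,1,1,1,1,1,1).

The boundary map ∂_2: C_2 → C_1 maps a triangle to the signed sum of its edges. For instance
  ∂[0,4,7] = [4,7] − [0,7] + [0,4],
  ∂[3,4,6] = [4,6] − [3,6] + [3,4].
This gives a 24×16 integer matrix of rank 15; reducing to Smith normal form yields diagonal entries (1,1,1,1,1,1,1,1,1,1,1,1,1,1,1).

Computing H_k = (kernel of ∂_k) / (image of ∂_{k+1}):

  H_0: rank C_0 − rank ∂_1 = 8 − 7 = 1, and the invariant factors of ∂_1 are all 1, so H_0 = Z.
  H_1: rank ker ∂_1 − rank ∂_2 = (24 − 7) − 15 = 2, and the invariant factors of ∂_2 are all 1, so H_1 = Z^2.
  H_2: rank ker ∂_2 − rank ∂_3 = (16 − 15) − 0 = 1, and there is no ∂_3, so H_2 = Z.

As a check, the Euler characteristic is 8 − 24 + 16 = 0, which agrees with 1 − 2 + 1 = 0.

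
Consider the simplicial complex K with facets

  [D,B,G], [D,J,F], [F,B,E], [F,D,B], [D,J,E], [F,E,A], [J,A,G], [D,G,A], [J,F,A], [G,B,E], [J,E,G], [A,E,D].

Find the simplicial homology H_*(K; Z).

H_0 ≅ Z,  H_1 ≅ Z/2,  H_2 = 0.

We work with the vertex ordering A < B < D < E < F < G < J. The simplices of K, each written with vertices in increasing order, are:

  0-simplices (7): A, B, D, E, F, G, J
  1-simplices (18): AD, AE, AF, AG, AJ, BD, BE, BF, BG, DE, DF, DG, DJ, EF, EG, EJ, FJ, GJ
  2-simplices (12): ADE, ADG, AEF, AFJ, AGJ, BDF, BDG, BEF, BEG, DEJ, DFJ, EGJ

Hence C_0 ≅ Z^7, C_1 ≅ Z^18, C_2 ≅ Z^12.

Boundary ∂_1: C_1 → C_0 is given by ∂[p,q] = [q] − [p].
The resulting 7×18 matrix has rank 6, and its Smith normal form has invariant factors (1,1,1,1,1,1).

Boundary ∂_2: C_2 → C_1 maps a triangle to the signed sum of its edges. For instance
  ∂ADG = DG − AG + AD,
  ∂AGJ = GJ − AJ + AG.
The resulting 18×12 matrix has rank 12, and its Smith normal form has invariant factors (1,1,1,1,1,1,1,1,1,1,1,2).

Computing H_k = (kernel of ∂_k) / (image of ∂_{k+1}):

  H_0: rank C_0 − rank ∂_1 = 7 − 6 = 1, and the invariant factors of ∂_1 are all 1, so H_0 ≅ Z.
  H_1: rank ker ∂_1 − rank ∂_2 = (18 − 6) − 12 = 0, and ∂_2 has invariant factor 2 > 1, so H_1 ≅ Z/2.
  H_2: rank ker ∂_2 − rank ∂_3 = (12 − 12) − 0 = 0, and there is no ∂_3, so H_2 ≅ 0.

(K is a triangulation of the real projective plane RP^2.)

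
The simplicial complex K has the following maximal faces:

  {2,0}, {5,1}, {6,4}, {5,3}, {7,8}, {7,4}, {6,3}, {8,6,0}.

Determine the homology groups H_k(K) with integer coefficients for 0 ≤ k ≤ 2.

Fix the vertex order 0 < 1 < 2 < 3 < 4 < 5 < 6 < 7 < 8 and write every simplex with vertices in increasing order. Then dim K = 2 and the simplices of K are:

  0-simplices (9): [0], [1], [2], [3], [4], [5], [6], [7], [8]
  1-simplices (10): [0,2], [0,6], [0,8], [1,5], [3,5], [3,6], [4,6], [4,7], [6,8], [7,8]
  2-simplices (1): [0,6,8]

so the chain groups are C_0 ≅ Z^9, C_1 ≅ Z^10, C_2 ≅ Z^1.

The boundary map ∂_1: C_1 → C_0 sends each edge [p,q] (with p < q) to q − p. For instance
  ∂[3,6] = [6] − [3].
This gives a 9×10 integer matrix of rank 8; reducing to Smith normal form yields diagonal entries (1,1,1,1,1,1,1,1).

∂_2: C_2 → C_1 sends each 2-simplex [p,q,r] to [q,r] − [p,r] + [p,q]. For instance
  ∂[0,6,8] = [6,8] − [0,8] + [0,6].
The resulting 10×1 matrix has rank 1, and its Smith normal form has invariant factors (1).

From H_k ≅ ker(∂_k) / im(∂_{k+1}) we obtain:

  H_0: rank C_0 − rank ∂_1 = 9 − 8 = 1, and the invariant factors of ∂_1 are all 1, so H_0 ≅ Z.
  H_1: rank ker ∂_1 − rank ∂_2 = (10 − 8) − 1 = 1, and the invariant factors of ∂_2 are all 1, so H_1 ≅ Z.
  H_2: rank ker ∂_2 − rank ∂_3 = (1 − 1) − 0 = 0, and there is no ∂_3, so H_2 ≅ 0.

As a check, the Euler characteristic is 9 − 10 + 1 = 0, which agrees with 1 − 1 + 0 = 0.

H_0 ≅ Z,  H_1 ≅ Z,  H_2 = 0.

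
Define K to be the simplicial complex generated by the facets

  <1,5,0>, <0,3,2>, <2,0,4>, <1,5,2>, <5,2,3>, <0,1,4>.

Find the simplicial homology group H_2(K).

Fix the vertex order 0 < 1 < 2 < 3 < 4 < 5 and write every simplex with vertices in increasing order. Then dim K = 2 and the simplices of K are:

  0-simplices (6): [0], [1], [2], [3], [4], [5]
  1-simplices (12): [0,1], [0,2], [0,3], [0,4], [0,5], [1,2], [1,4], [1,5], [2,3], [2,4], [2,5], [3,5]
  2-simplices (6): [0,1,4], [0,1,5], [0,2,3], [0,2,4], [1,2,5], [2,3,5]

so the chain groups are C_0 ≅ Z^6, C_1 ≅ Z^12, C_2 ≅ Z^6.

∂_1: C_1 → C_0 sends each edge [p,q] (with p < q) to q − p.
The 6×12 boundary matrix has rank 5 and Smith normal form diag(1,1,1,1,1).

Boundary ∂_2: C_2 → C_1 acts by ∂[p,q,r] = [q,r] − [p,r] + [p,q]. For instance
  ∂[0,2,3] = [2,3] − [0,3] + [0,2],
  ∂[2,3,5] = [3,5] − [2,5] + [2,3].
As a 12×6 matrix over Z this has rank 6, with invariant factors (1,1,1,1,1,1).

Reading off H_k = ker ∂_k / im ∂_{k+1}:

  H_2: rank ker ∂_2 − rank ∂_3 = (6 − 6) − 0 = 0, and there is no ∂_3, so H_2 ≅ 0.

(K is a triangulation of the cylinder S^1 x I.)

H_2 = 0.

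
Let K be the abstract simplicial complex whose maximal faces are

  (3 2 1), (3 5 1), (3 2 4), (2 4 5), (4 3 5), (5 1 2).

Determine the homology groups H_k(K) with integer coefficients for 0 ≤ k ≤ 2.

H_0 ≅ Z,  H_1 = 0,  H_2 ≅ Z.

Fix the vertex order 1 < 2 < 3 < 4 < 5 and write every simplex with vertices in increasing order. Then dim K = 2 and the simplices of K are:

  0-simplices (5): [1], [2], [3], [4], [5]
  1-simplices (9): [1,2], [1,3], [1,5], [2,3], [2,4], [2,5], [3,4], [3,5], [4,5]
  2-simplices (6): [1,2,3], [1,2,5], [1,3,5], [2,3,4], [2,4,5], [3,4,5]

Hence C_0 ≅ Z^5, C_1 ≅ Z^9, C_2 ≅ Z^6.

∂_1: C_1 → C_0 maps an edge to its endpoints' difference, ∂[p,q] = q − p.
As a 5×9 matrix over Z this has rank 4, with invariant factors (1,1,1,1).

∂_2: C_2 → C_1 acts by ∂[p,q,r] = [q,r] − [p,r] + [p,q]. For instance
  ∂[1,2,5] = [2,5] − [1,5] + [1,2],
  ∂[1,3,5] = [3,5] − [1,5] + [1,3].
As a 9×6 matrix over Z this has rank 5, with invariant factors (1,1,1,1,1).

From H_k ≅ ker(∂_k) / im(∂_{k+1}) we obtain:

  H_0: rank C_0 − rank ∂_1 = 5 − 4 = 1, and the invariant factors of ∂_1 are all 1, so H_0 ≅ Z.
  H_1: rank ker ∂_1 − rank ∂_2 = (9 − 4) − 5 = 0, and the invariant factors of ∂_2 are all 1, so H_1 ≅ 0.
  H_2: rank ker ∂_2 − rank ∂_3 = (6 − 5) − 0 = 1, and there is no ∂_3, so H_2 ≅ Z.

As a check, the Euler characteristic is 5 − 9 + 6 = 2, which agrees with 1 − 0 + 1 = 2.
(K is a triangulation of the 2-sphere S^2.)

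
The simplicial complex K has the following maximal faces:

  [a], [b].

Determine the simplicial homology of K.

H_0 = Z^2.

Order the vertices as a < b. Listing each simplex with vertices in this order, K has dimension 0 with simplices:

  0-simplices (2): a, b

Hence C_0 ≅ Z^2.

Now H_k = ker ∂_k / im ∂_{k+1}, so:

  H_0: rank C_0 − rank ∂_1 = 2 − 0 = 2, and there is no ∂_1, so H_0 ≅ Z^2.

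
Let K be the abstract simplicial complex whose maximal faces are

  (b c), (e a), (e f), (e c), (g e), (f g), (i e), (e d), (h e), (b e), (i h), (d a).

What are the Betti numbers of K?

K has 9 vertices, 12 edges.
rank ∂_0 = 0, rank ∂_1 = 8 ⇒ b_0 = 9 − 0 − 8 = 1; all invariant factors of ∂_1 are 1 so no torsion. So H_0 = Z.
rank ∂_1 = 8, rank ∂_2 = 0 ⇒ b_1 = 12 − 8 − 0 = 4. So H_1 = Z^4.

b_0 = 1, b_1 = 4.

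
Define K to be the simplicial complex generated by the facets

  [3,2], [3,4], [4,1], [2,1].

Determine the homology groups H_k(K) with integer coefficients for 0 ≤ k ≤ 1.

H_0 ≅ Z,  H_1 ≅ Z.

Order the vertices as 1 < 2 < 3 < 4. Listing each simplex with vertices in this order, K has dimension 1 with simplices:

  0-simplices (4): [1], [2], [3], [4]
  1-simplices (4): [1,2], [1,4], [2,3], [3,4]

Hence C_0 ≅ Z^4, C_1 ≅ Z^4.

Boundary ∂_1: C_1 → C_0 is given by ∂[p,q] = [q] − [p]. For instance
  ∂[2,3] = [3] − [2].
The resulting 4×4 matrix has rank 3, and its Smith normal form has invariant factors (1,1,1).

From H_k ≅ ker(∂_k) / im(∂_{k+1}) we obtain:

  H_0: rank C_0 − rank ∂_1 = 4 − 3 = 1, and the invariant factors of ∂_1 are all 1, so H_0 = Z.
  H_1: rank ker ∂_1 − rank ∂_2 = (4 − 3) − 0 = 1, and there is no ∂_2, so H_1 = Z.

As a check, the Euler characteristic is 4 − 4 = 0, which agrees with 1 − 1 = 0.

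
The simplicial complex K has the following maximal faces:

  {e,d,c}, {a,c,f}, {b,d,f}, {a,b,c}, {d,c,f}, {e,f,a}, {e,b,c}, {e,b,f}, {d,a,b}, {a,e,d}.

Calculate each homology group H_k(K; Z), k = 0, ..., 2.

H_0 = Z,  H_1 = Z/2Z,  H_2 = 0.

Fix the vertex order a < b < c < d < e < f and write every simplex with vertices in increasing order. Then dim K = 2 and the simplices of K are:

  0-simplices (6): a, b, c, d, e, f
  1-simplices (15): ab, ac, ad, ae, af, bc, bd, be, bf, cd, ce, cf, de, df, ef
  2-simplices (10): abc, abd, acf, ade, aef, bce, bdf, bef, cde, cdf

so the chain groups are C_0 ≅ Z^6, C_1 ≅ Z^15, C_2 ≅ Z^10.

∂_1: C_1 → C_0 sends each edge [p,q] (with p < q) to q − p.
The resulting 6×15 matrix has rank 5, and its Smith normal form has invariant factors (1,1,1,1,1).

Boundary ∂_2: C_2 → C_1 acts by ∂[p,q,r] = [q,r] − [p,r] + [p,q]. For instance
  ∂bdf = df − bf + bd,
  ∂abc = bc − ac + ab.
The resulting 15×10 matrix has rank 10, and its Smith normal form has invariant factors (1,1,1,1,1,1,1,1,1,2).

Reading off H_k = ker ∂_k / im ∂_{k+1}:

  H_0: rank C_0 − rank ∂_1 = 6 − 5 = 1, and the invariant factors of ∂_1 are all 1, so H_0 = Z.
  H_1: rank ker ∂_1 − rank ∂_2 = (15 − 5) − 10 = 0, and ∂_2 has invariant factor 2 > 1, so H_1 = Z/2Z.
  H_2: rank ker ∂_2 − rank ∂_3 = (10 − 10) − 0 = 0, and there is no ∂_3, so H_2 = 0.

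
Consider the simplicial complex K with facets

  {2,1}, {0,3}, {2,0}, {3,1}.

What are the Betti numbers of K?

We work with the vertex ordering 0 < 1 < 2 < 3. The simplices of K, each written with vertices in increasing order, are:

  0-simplices (4): [0], [1], [2], [3]
  1-simplices (4): [0,2], [0,3], [1,2], [1,3]

giving chain groups C_0 ≅ Z^4, C_1 ≅ Z^4.

∂_1: C_1 → C_0 maps an edge to its endpoints' difference, ∂[p,q] = q − p. For instance
  ∂[1,3] = [3] − [1].
The 4×4 boundary matrix has rank 3 and Smith normal form diag(1,1,1).

Reading off H_k = ker ∂_k / im ∂_{k+1}:

  H_0: rank C_0 − rank ∂_1 = 4 − 3 = 1, and the invariant factors of ∂_1 are all 1, so H_0 = Z.
  H_1: rank ker ∂_1 − rank ∂_2 = (4 − 3) − 0 = 1, and there is no ∂_2, so H_1 = Z.

As a check, the Euler characteristic is 4 − 4 = 0, which agrees with 1 − 1 = 0.

Hence the Betti numbers are b_0 = 1, b_1 = 1.

b_0 = 1, b_1 = 1.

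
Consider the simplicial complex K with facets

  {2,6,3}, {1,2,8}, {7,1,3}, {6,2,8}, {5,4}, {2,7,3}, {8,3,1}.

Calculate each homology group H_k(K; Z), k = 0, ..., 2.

Order the vertices as 1 < 2 < 3 < 4 < 5 < 6 < 7 < 8. Listing each simplex with vertices in this order, K has dimension 2 with simplices:

  0-simplices (8): [1], [2], [3], [4], [5], [6], [7], [8]
  1-simplices (13): [1,2], [1,3], [1,7], [1,8], [2,3], [2,6], [2,7], [2,8], [3,6], [3,7], [3,8], [4,5], [6,8]
  2-simplices (6): [1,2,8], [1,3,7], [1,3,8], [2,3,6], [2,3,7], [2,6,8]

so the chain groups are C_0 ≅ Z^8, C_1 ≅ Z^13, C_2 ≅ Z^6.

∂_1: C_1 → C_0 is given by ∂[p,q] = [q] − [p]. For instance
  ∂[2,8] = [8] − [2].
The 8×13 boundary matrix has rank 6 and Smith normal form diag(1,1,1,1,1,1).

Boundary ∂_2: C_2 → C_1 maps a triangle to the signed sum of its edges. For instance
  ∂[2,3,7] = [3,7] − [2,7] + [2,3],
  ∂[2,3,6] = [3,6] − [2,6] + [2,3].
This gives a 13×6 integer matrix of rank 6; reducing to Smith normal form yields diagonal entries (1,1,1,1,1,1).

Reading off H_k = ker ∂_k / im ∂_{k+1}:

  H_0: rank C_0 − rank ∂_1 = 8 − 6 = 2, and the invariant factors of ∂_1 are all 1, so H_0 = Z^2.
  H_1: rank ker ∂_1 − rank ∂_2 = (13 − 6) − 6 = 1, and the invariant factors of ∂_2 are all 1, so H_1 = Z.
  H_2: rank ker ∂_2 − rank ∂_3 = (6 − 6) − 0 = 0, and there is no ∂_3, so H_2 = 0.

(K is a triangulation of the disjoint union of the cylinder S^1 x I and the 1-simplex.)

H_0 ≅ Z^2,  H_1 ≅ Z,  H_2 = 0.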